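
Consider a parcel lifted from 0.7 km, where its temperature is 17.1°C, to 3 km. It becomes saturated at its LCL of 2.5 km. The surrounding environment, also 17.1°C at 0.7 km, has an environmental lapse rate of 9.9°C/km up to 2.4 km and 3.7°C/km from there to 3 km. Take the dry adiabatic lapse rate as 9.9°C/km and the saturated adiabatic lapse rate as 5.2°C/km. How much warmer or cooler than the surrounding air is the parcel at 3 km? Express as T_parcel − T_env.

Parcel:
  Dry to 2500 m: -9.9 × 1.8 km = -17.82°C, so T = -0.72°C.
  Saturated to 3000 m: -5.2 × 0.5 km = -2.6°C, so T = -3.32°C.
Environment:
  Environment, lower layer to 2400 m: -9.9 × 1.7 km = -16.83°C, so T = 0.27°C.
  Environment, upper layer to 3000 m: -3.7 × 0.6 km = -2.22°C, so T = -1.95°C.
T_parcel − T_env = -3.32 − (-1.95) = -1.37°C

-1.37°C (parcel cooler than environment)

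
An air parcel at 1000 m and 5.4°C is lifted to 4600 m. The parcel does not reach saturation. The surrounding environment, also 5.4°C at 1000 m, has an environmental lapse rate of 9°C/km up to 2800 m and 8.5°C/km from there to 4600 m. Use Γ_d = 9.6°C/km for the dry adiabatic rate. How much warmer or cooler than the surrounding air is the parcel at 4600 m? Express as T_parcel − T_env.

-3.06°C (parcel cooler than environment)

Parcel:
  Dry to 4600 m: -9.6 × 3.6 km = -34.56°C, so T = -29.16°C.
Environment:
  Environment, lower layer to 2800 m: -9 × 1.8 km = -16.2°C, so T = -10.8°C.
  Environment, upper layer to 4600 m: -8.5 × 1.8 km = -15.3°C, so T = -26.1°C.
T_parcel − T_env = -29.16 − (-26.1) = -3.06°C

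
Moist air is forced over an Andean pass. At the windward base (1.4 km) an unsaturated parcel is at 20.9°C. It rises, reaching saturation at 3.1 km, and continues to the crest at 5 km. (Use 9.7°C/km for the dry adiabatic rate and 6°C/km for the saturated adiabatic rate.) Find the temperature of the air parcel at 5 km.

-6.99°C

From 1400 m to 3100 m (dry): cools by 9.7 × 1.7 = 16.49°C, giving 4.41°C.
From 3100 m to 5000 m (saturated): cools by 6 × 1.9 = 11.4°C, giving -6.99°C.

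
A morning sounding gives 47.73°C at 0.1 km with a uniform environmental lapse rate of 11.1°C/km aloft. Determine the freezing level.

Height above start = (47.73 − 0) / 11.1 = 4.3 km
Altitude = 100 m + 4300 m = 4400 m

4.4 km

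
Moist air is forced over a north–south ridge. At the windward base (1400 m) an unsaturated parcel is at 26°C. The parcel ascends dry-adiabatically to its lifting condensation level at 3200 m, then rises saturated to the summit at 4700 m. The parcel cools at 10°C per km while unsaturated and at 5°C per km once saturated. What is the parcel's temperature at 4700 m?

Dry to 3200 m: -10 × 1.8 km = -18°C, so T = 8°C.
Saturated to 4700 m: -5 × 1.5 km = -7.5°C, so T = 0.5°C.

0.5°C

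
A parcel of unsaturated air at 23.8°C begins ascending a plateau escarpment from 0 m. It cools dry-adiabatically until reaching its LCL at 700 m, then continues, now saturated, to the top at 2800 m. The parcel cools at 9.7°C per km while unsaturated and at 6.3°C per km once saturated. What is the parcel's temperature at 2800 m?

3.78°C

0 → 700 m (dry, 9.7°C/km): ΔT = -9.7 × 0.7 = -6.79°C → T = 17.01°C
700 → 2800 m (saturated, 6.3°C/km): ΔT = -6.3 × 2.1 = -13.23°C → T = 3.78°C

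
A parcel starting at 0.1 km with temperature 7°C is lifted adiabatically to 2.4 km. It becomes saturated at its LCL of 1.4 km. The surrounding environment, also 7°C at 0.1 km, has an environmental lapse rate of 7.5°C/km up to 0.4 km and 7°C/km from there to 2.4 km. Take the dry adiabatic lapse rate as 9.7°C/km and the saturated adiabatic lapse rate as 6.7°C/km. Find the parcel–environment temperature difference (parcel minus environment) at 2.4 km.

Parcel:
  Dry to 1400 m: -9.7 × 1.3 km = -12.61°C, so T = -5.61°C.
  Saturated to 2400 m: -6.7 × 1 km = -6.7°C, so T = -12.31°C.
Environment:
  Environment, lower layer to 400 m: -7.5 × 0.3 km = -2.25°C, so T = 4.75°C.
  Environment, upper layer to 2400 m: -7 × 2 km = -14°C, so T = -9.25°C.
T_parcel − T_env = -12.31 − (-9.25) = -3.06°C

-3.06°C (parcel cooler than environment)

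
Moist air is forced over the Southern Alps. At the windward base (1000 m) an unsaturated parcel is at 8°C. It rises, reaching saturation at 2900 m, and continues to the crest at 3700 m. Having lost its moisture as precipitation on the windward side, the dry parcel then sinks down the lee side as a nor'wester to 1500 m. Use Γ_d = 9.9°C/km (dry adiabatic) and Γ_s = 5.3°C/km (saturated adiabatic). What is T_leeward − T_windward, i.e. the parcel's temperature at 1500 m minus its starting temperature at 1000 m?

-1.27°C

Dry to 2900 m: -9.9 × 1.9 km = -18.81°C, so T = -10.81°C.
Saturated to 3700 m: -5.3 × 0.8 km = -4.24°C, so T = -15.05°C.
Dry descent to 1500 m: +9.9 × 2.2 km = +21.78°C, so T = 6.73°C.
Net change vs windward start: 6.73 − 8 = -1.27°C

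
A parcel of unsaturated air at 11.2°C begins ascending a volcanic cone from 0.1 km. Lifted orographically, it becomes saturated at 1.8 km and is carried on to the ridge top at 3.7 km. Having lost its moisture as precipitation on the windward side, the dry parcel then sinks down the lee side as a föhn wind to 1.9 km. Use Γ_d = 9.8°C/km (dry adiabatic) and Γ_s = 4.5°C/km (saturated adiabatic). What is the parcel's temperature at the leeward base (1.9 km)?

3.63°C

100 → 1800 m (dry, 9.8°C/km): ΔT = -9.8 × 1.7 = -16.66°C → T = -5.46°C
1800 → 3700 m (saturated, 4.5°C/km): ΔT = -4.5 × 1.9 = -8.55°C → T = -14.01°C
3700 → 1900 m (dry descent, 9.8°C/km): ΔT = +9.8 × 1.8 = +17.64°C → T = 3.63°C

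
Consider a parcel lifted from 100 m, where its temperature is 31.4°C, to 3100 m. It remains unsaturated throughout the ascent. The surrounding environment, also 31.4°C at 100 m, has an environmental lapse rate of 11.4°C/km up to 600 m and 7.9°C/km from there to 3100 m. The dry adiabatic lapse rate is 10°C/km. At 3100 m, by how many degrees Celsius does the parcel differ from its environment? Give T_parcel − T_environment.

-4.55°C (parcel cooler than environment)

Parcel:
  Dry to 3100 m: -10 × 3 km = -30°C, so T = 1.4°C.
Environment:
  Environment, lower layer to 600 m: -11.4 × 0.5 km = -5.7°C, so T = 25.7°C.
  Environment, upper layer to 3100 m: -7.9 × 2.5 km = -19.75°C, so T = 5.95°C.
T_parcel − T_env = 1.4 − 5.95 = -4.55°C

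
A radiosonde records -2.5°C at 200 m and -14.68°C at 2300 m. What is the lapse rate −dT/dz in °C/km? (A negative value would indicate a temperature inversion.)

5.8°C/km

Γ = −ΔT/Δz = (-2.5 − (-14.68)) / (2300 − 200) m
  = 12.18°C / 2.1 km = 5.8°C/km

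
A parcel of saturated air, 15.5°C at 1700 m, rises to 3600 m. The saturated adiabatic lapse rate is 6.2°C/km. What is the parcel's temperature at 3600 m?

1700 → 3600 m (saturated adiabatic, 6.2°C/km): ΔT = -6.2 × 1.9 = -11.78°C → T = 3.72°C

3.72°C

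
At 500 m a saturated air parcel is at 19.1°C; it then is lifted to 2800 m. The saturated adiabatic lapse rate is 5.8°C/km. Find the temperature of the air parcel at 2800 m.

From 500 m to 2800 m (saturated adiabatic): cools by 5.8 × 2.3 = 13.34°C, giving 5.76°C.

5.76°C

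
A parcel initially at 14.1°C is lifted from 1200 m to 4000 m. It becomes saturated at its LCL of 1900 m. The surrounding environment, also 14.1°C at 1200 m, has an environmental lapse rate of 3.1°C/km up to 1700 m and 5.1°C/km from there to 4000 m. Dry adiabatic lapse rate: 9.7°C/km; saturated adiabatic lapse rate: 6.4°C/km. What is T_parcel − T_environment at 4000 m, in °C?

Parcel:
  From 1200 m to 1900 m (dry): cools by 9.7 × 0.7 = 6.79°C, giving 7.31°C.
  From 1900 m to 4000 m (saturated): cools by 6.4 × 2.1 = 13.44°C, giving -6.13°C.
Environment:
  From 1200 m to 1700 m (environment, lower layer): cools by 3.1 × 0.5 = 1.55°C, giving 12.55°C.
  From 1700 m to 4000 m (environment, upper layer): cools by 5.1 × 2.3 = 11.73°C, giving 0.82°C.
T_parcel − T_env = -6.13 − 0.82 = -6.95°C

-6.95°C (parcel cooler than environment)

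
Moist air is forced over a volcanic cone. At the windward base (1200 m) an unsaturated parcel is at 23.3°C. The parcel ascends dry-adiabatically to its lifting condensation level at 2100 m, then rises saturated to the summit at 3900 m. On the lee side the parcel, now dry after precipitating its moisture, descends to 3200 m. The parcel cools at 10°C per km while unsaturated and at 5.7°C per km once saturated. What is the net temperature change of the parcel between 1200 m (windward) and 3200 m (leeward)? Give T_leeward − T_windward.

Dry to 2100 m: -10 × 0.9 km = -9°C, so T = 14.3°C.
Saturated to 3900 m: -5.7 × 1.8 km = -10.26°C, so T = 4.04°C.
Dry descent to 3200 m: +10 × 0.7 km = +7°C, so T = 11.04°C.
Net change vs windward start: 11.04 − 23.3 = -12.26°C

-12.26°C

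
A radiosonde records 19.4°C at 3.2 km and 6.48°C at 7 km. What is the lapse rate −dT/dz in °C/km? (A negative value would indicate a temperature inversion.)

Γ = −ΔT/Δz = (19.4 − 6.48) / (7000 − 3200) m
  = 12.92°C / 3.8 km = 3.4°C/km

3.4°C/km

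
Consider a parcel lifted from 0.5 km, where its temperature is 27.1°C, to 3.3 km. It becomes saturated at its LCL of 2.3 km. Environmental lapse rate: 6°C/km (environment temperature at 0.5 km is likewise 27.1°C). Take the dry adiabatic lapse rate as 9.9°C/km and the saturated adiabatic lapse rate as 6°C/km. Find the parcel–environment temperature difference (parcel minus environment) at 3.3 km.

Parcel:
  500 → 2300 m (dry, 9.9°C/km): ΔT = -9.9 × 1.8 = -17.82°C → T = 9.28°C
  2300 → 3300 m (saturated, 6°C/km): ΔT = -6 × 1 = -6°C → T = 3.28°C
Environment:
  500 → 3300 m (environment, 6°C/km): ΔT = -6 × 2.8 = -16.8°C → T = 10.3°C
T_parcel − T_env = 3.28 − 10.3 = -7.02°C

-7.02°C (parcel cooler than environment)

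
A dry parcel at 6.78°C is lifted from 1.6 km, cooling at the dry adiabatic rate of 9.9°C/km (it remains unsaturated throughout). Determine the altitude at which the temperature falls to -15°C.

Height above start = (6.78 − (-15)) / 9.9 = 2.2 km
Altitude = 1600 m + 2200 m = 3800 m

3.8 km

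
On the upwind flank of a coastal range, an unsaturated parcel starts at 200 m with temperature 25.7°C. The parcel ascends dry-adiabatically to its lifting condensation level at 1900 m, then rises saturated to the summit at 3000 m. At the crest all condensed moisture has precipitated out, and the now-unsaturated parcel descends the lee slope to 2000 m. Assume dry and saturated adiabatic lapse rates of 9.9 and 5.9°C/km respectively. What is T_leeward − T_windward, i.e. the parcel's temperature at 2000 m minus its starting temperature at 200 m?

Dry to 1900 m: -9.9 × 1.7 km = -16.83°C, so T = 8.87°C.
Saturated to 3000 m: -5.9 × 1.1 km = -6.49°C, so T = 2.38°C.
Dry descent to 2000 m: +9.9 × 1 km = +9.9°C, so T = 12.28°C.
Net change vs windward start: 12.28 − 25.7 = -13.42°C

-13.42°C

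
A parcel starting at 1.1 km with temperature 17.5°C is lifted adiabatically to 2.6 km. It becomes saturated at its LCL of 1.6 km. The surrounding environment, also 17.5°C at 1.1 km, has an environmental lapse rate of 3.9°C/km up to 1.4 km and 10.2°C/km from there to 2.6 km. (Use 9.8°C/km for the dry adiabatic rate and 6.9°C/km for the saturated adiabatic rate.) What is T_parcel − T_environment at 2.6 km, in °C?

+1.61°C (parcel warmer than environment)

Parcel:
  1100 → 1600 m (dry, 9.8°C/km): ΔT = -9.8 × 0.5 = -4.9°C → T = 12.6°C
  1600 → 2600 m (saturated, 6.9°C/km): ΔT = -6.9 × 1 = -6.9°C → T = 5.7°C
Environment:
  1100 → 1400 m (environment, lower layer, 3.9°C/km): ΔT = -3.9 × 0.3 = -1.17°C → T = 16.33°C
  1400 → 2600 m (environment, upper layer, 10.2°C/km): ΔT = -10.2 × 1.2 = -12.24°C → T = 4.09°C
T_parcel − T_env = 5.7 − 4.09 = +1.61°C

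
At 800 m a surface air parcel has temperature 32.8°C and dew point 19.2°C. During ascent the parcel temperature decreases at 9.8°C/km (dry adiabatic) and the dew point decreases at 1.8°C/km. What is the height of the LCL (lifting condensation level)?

2500 m

T and T_d converge at 9.8 − 1.8 = 8°C per km
Height above start = (32.8 − 19.2) / 8 = 1.7 km
LCL altitude = 800 m + 1700 m = 2500 m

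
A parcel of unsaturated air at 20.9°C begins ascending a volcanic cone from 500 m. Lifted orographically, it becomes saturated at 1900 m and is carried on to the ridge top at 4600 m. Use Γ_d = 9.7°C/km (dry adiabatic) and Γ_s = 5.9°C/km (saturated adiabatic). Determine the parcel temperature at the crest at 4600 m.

-8.61°C

From 500 m to 1900 m (dry): cools by 9.7 × 1.4 = 13.58°C, giving 7.32°C.
From 1900 m to 4600 m (saturated): cools by 5.9 × 2.7 = 15.93°C, giving -8.61°C.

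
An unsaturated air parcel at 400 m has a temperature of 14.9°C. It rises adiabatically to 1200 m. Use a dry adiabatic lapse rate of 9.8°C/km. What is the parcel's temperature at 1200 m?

400 → 1200 m (dry adiabatic, 9.8°C/km): ΔT = -9.8 × 0.8 = -7.84°C → T = 7.06°C

7.06°C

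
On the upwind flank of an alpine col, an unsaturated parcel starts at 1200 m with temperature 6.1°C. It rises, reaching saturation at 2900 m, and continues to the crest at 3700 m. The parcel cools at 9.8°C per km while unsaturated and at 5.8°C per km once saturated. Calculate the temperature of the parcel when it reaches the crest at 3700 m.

Dry to 2900 m: -9.8 × 1.7 km = -16.66°C, so T = -10.56°C.
Saturated to 3700 m: -5.8 × 0.8 km = -4.64°C, so T = -15.2°C.

-15.2°C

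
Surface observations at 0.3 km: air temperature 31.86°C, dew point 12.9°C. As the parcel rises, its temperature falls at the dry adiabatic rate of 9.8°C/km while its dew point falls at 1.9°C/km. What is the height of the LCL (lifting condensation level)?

T and T_d converge at 9.8 − 1.9 = 7.9°C per km
Height above start = (31.86 − 12.9) / 7.9 = 2.4 km
LCL altitude = 300 m + 2400 m = 2700 m

2.7 km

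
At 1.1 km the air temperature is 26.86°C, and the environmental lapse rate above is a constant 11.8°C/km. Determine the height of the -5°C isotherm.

Height above start = (26.86 − (-5)) / 11.8 = 2.7 km
Altitude = 1100 m + 2700 m = 3800 m

3.8 km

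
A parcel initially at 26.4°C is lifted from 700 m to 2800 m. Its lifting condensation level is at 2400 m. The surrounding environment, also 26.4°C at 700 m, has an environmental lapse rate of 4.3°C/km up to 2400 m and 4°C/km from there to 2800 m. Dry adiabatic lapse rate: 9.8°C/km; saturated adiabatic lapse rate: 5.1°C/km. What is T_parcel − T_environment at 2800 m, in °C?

Parcel:
  From 700 m to 2400 m (dry): cools by 9.8 × 1.7 = 16.66°C, giving 9.74°C.
  From 2400 m to 2800 m (saturated): cools by 5.1 × 0.4 = 2.04°C, giving 7.7°C.
Environment:
  From 700 m to 2400 m (environment, lower layer): cools by 4.3 × 1.7 = 7.31°C, giving 19.09°C.
  From 2400 m to 2800 m (environment, upper layer): cools by 4 × 0.4 = 1.6°C, giving 17.49°C.
T_parcel − T_env = 7.7 − 17.49 = -9.79°C

-9.79°C (parcel cooler than environment)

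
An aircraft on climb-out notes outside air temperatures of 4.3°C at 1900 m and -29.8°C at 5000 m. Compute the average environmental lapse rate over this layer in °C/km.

Γ = −ΔT/Δz = (4.3 − (-29.8)) / (5000 − 1900) m
  = 34.1°C / 3.1 km = 11°C/km

11°C/km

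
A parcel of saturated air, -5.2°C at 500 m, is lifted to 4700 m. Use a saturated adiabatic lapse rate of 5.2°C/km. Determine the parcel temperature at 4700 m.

-27.04°C

From 500 m to 4700 m (saturated adiabatic): cools by 5.2 × 4.2 = 21.84°C, giving -27.04°C.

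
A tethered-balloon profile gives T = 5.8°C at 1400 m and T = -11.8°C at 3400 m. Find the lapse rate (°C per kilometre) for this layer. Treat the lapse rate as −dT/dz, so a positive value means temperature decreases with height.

Γ = −ΔT/Δz = (5.8 − (-11.8)) / (3400 − 1400) m
  = 17.6°C / 2 km = 8.8°C/km

8.8°C/km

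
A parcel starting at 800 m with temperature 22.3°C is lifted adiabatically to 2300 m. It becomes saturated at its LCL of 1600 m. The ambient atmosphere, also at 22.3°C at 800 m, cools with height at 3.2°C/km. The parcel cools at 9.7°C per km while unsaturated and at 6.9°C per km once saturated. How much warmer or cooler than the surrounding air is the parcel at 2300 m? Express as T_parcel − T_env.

-7.79°C (parcel cooler than environment)

Parcel:
  From 800 m to 1600 m (dry): cools by 9.7 × 0.8 = 7.76°C, giving 14.54°C.
  From 1600 m to 2300 m (saturated): cools by 6.9 × 0.7 = 4.83°C, giving 9.71°C.
Environment:
  From 800 m to 2300 m (environment): cools by 3.2 × 1.5 = 4.8°C, giving 17.5°C.
T_parcel − T_env = 9.71 − 17.5 = -7.79°C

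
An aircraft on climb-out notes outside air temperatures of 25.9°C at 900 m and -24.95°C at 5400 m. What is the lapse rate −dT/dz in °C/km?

11.3°C/km

Γ = −ΔT/Δz = (25.9 − (-24.95)) / (5400 − 900) m
  = 50.85°C / 4.5 km = 11.3°C/km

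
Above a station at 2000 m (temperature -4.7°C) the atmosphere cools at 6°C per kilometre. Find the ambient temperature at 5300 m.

2000–5300 m, environmental: Δz = 3.3 km ⇒ ΔT = -19.8°C; T = -24.5°C

-24.5°C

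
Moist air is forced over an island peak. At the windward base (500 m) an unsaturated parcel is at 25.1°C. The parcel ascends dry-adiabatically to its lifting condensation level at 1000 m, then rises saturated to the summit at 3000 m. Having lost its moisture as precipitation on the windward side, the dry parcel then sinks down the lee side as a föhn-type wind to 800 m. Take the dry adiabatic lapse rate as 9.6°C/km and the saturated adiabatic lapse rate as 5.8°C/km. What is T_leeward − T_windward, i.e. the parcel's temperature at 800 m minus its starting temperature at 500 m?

+4.72°C

500 → 1000 m (dry, 9.6°C/km): ΔT = -9.6 × 0.5 = -4.8°C → T = 20.3°C
1000 → 3000 m (saturated, 5.8°C/km): ΔT = -5.8 × 2 = -11.6°C → T = 8.7°C
3000 → 800 m (dry descent, 9.6°C/km): ΔT = +9.6 × 2.2 = +21.12°C → T = 29.82°C
Net change vs windward start: 29.82 − 25.1 = +4.72°C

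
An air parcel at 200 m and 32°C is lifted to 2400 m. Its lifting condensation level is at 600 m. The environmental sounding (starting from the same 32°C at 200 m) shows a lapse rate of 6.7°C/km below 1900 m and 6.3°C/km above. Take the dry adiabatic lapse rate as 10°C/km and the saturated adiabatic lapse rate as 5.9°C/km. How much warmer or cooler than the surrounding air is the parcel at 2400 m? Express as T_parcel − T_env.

-0.08°C (parcel cooler than environment)

Parcel:
  From 200 m to 600 m (dry): cools by 10 × 0.4 = 4°C, giving 28°C.
  From 600 m to 2400 m (saturated): cools by 5.9 × 1.8 = 10.62°C, giving 17.38°C.
Environment:
  From 200 m to 1900 m (environment, lower layer): cools by 6.7 × 1.7 = 11.39°C, giving 20.61°C.
  From 1900 m to 2400 m (environment, upper layer): cools by 6.3 × 0.5 = 3.15°C, giving 17.46°C.
T_parcel − T_env = 17.38 − 17.46 = -0.08°C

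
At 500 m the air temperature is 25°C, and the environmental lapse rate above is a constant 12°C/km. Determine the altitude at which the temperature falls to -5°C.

Height above start = (25 − (-5)) / 12 = 2.5 km
Altitude = 500 m + 2500 m = 3000 m

3000 m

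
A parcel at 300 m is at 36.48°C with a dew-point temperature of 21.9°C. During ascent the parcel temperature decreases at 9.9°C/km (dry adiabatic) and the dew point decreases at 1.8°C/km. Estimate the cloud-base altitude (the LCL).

2100 m

T and T_d converge at 9.9 − 1.8 = 8.1°C per km
Height above start = (36.48 − 21.9) / 8.1 = 1.8 km
LCL altitude = 300 m + 1800 m = 2100 m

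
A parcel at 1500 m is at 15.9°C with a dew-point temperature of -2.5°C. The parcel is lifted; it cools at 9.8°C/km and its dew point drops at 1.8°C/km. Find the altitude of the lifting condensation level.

3800 m

T and T_d converge at 9.8 − 1.8 = 8°C per km
Height above start = (15.9 − (-2.5)) / 8 = 2.3 km
LCL altitude = 1500 m + 2300 m = 3800 m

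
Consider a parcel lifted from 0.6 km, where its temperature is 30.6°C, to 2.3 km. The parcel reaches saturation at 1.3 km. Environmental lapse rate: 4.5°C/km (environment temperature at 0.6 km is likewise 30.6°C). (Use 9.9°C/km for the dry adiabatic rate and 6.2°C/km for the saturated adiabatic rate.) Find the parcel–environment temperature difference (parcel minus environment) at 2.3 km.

Parcel:
  From 600 m to 1300 m (dry): cools by 9.9 × 0.7 = 6.93°C, giving 23.67°C.
  From 1300 m to 2300 m (saturated): cools by 6.2 × 1 = 6.2°C, giving 17.47°C.
Environment:
  From 600 m to 2300 m (environment): cools by 4.5 × 1.7 = 7.65°C, giving 22.95°C.
T_parcel − T_env = 17.47 − 22.95 = -5.48°C

-5.48°C (parcel cooler than environment)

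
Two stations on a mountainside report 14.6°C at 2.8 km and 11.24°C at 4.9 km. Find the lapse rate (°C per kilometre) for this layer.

Γ = −ΔT/Δz = (14.6 − 11.24) / (4900 − 2800) m
  = 3.36°C / 2.1 km = 1.6°C/km

1.6°C/km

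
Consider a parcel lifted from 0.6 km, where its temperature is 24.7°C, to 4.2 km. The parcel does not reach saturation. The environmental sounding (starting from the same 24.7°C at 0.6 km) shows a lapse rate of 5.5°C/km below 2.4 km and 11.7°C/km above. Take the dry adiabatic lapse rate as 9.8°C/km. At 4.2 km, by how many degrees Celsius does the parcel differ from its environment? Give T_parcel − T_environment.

-4.32°C (parcel cooler than environment)

Parcel:
  600 → 4200 m (dry, 9.8°C/km): ΔT = -9.8 × 3.6 = -35.28°C → T = -10.58°C
Environment:
  600 → 2400 m (environment, lower layer, 5.5°C/km): ΔT = -5.5 × 1.8 = -9.9°C → T = 14.8°C
  2400 → 4200 m (environment, upper layer, 11.7°C/km): ΔT = -11.7 × 1.8 = -21.06°C → T = -6.26°C
T_parcel − T_env = -10.58 − (-6.26) = -4.32°C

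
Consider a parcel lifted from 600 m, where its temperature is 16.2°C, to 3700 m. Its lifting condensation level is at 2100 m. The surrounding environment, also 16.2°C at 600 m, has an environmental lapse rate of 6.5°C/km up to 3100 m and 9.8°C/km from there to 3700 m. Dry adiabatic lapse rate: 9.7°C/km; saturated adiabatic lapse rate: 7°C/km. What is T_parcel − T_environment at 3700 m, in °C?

Parcel:
  Dry to 2100 m: -9.7 × 1.5 km = -14.55°C, so T = 1.65°C.
  Saturated to 3700 m: -7 × 1.6 km = -11.2°C, so T = -9.55°C.
Environment:
  Environment, lower layer to 3100 m: -6.5 × 2.5 km = -16.25°C, so T = -0.05°C.
  Environment, upper layer to 3700 m: -9.8 × 0.6 km = -5.88°C, so T = -5.93°C.
T_parcel − T_env = -9.55 − (-5.93) = -3.62°C

-3.62°C (parcel cooler than environment)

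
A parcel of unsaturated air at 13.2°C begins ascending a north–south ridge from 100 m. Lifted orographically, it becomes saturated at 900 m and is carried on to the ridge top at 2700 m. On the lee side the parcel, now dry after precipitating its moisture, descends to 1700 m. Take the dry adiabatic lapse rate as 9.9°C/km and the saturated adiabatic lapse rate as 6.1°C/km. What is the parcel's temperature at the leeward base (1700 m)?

100 → 900 m (dry, 9.9°C/km): ΔT = -9.9 × 0.8 = -7.92°C → T = 5.28°C
900 → 2700 m (saturated, 6.1°C/km): ΔT = -6.1 × 1.8 = -10.98°C → T = -5.7°C
2700 → 1700 m (dry descent, 9.9°C/km): ΔT = +9.9 × 1 = +9.9°C → T = 4.2°C

4.2°C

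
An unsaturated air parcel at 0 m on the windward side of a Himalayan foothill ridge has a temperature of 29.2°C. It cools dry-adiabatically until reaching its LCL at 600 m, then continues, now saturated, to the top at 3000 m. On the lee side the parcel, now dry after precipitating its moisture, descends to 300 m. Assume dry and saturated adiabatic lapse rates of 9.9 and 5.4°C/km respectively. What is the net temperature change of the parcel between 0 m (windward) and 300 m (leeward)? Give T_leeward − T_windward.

+7.83°C

0–600 m, dry: Δz = 0.6 km ⇒ ΔT = -5.94°C; T = 23.26°C
600–3000 m, saturated: Δz = 2.4 km ⇒ ΔT = -12.96°C; T = 10.3°C
3000–300 m, dry descent: Δz = 2.7 km ⇒ ΔT = +26.73°C; T = 37.03°C
Net change vs windward start: 37.03 − 29.2 = +7.83°C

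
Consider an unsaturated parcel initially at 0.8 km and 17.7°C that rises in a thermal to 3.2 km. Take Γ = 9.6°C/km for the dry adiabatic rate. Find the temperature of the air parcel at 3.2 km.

-5.34°C

800–3200 m, dry adiabatic: Δz = 2.4 km ⇒ ΔT = -23.04°C; T = -5.34°C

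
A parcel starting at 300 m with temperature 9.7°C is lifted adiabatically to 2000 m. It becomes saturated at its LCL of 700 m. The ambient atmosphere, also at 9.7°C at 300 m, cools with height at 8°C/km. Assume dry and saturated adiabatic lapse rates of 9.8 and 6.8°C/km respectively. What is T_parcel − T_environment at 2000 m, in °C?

+0.84°C (parcel warmer than environment)

Parcel:
  From 300 m to 700 m (dry): cools by 9.8 × 0.4 = 3.92°C, giving 5.78°C.
  From 700 m to 2000 m (saturated): cools by 6.8 × 1.3 = 8.84°C, giving -3.06°C.
Environment:
  From 300 m to 2000 m (environment): cools by 8 × 1.7 = 13.6°C, giving -3.9°C.
T_parcel − T_env = -3.06 − (-3.9) = +0.84°C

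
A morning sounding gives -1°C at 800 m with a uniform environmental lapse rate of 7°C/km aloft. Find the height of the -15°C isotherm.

2800 m

Height above start = (-1 − (-15)) / 7 = 2 km
Altitude = 800 m + 2000 m = 2800 m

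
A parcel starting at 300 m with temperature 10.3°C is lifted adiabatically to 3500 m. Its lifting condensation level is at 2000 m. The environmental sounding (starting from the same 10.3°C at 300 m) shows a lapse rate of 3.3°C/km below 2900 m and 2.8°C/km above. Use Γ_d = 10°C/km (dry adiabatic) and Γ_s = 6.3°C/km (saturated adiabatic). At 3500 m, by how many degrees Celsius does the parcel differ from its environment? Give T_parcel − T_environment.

Parcel:
  300 → 2000 m (dry, 10°C/km): ΔT = -10 × 1.7 = -17°C → T = -6.7°C
  2000 → 3500 m (saturated, 6.3°C/km): ΔT = -6.3 × 1.5 = -9.45°C → T = -16.15°C
Environment:
  300 → 2900 m (environment, lower layer, 3.3°C/km): ΔT = -3.3 × 2.6 = -8.58°C → T = 1.72°C
  2900 → 3500 m (environment, upper layer, 2.8°C/km): ΔT = -2.8 × 0.6 = -1.68°C → T = 0.04°C
T_parcel − T_env = -16.15 − 0.04 = -16.19°C

-16.19°C (parcel cooler than environment)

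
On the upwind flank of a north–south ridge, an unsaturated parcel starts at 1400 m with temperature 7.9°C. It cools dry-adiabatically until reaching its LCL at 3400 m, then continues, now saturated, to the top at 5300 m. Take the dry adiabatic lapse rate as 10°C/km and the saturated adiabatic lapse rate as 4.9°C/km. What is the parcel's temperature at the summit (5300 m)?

-21.41°C

1400 → 3400 m (dry, 10°C/km): ΔT = -10 × 2 = -20°C → T = -12.1°C
3400 → 5300 m (saturated, 4.9°C/km): ΔT = -4.9 × 1.9 = -9.31°C → T = -21.41°C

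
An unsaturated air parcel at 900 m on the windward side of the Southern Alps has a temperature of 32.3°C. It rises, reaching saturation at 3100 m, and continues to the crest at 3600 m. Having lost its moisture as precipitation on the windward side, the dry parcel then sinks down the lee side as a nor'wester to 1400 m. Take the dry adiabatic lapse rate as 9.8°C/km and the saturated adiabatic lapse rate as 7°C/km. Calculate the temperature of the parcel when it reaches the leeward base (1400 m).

28.8°C

Dry to 3100 m: -9.8 × 2.2 km = -21.56°C, so T = 10.74°C.
Saturated to 3600 m: -7 × 0.5 km = -3.5°C, so T = 7.24°C.
Dry descent to 1400 m: +9.8 × 2.2 km = +21.56°C, so T = 28.8°C.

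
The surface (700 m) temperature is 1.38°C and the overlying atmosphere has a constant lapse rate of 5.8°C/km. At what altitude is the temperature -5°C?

Height above start = (1.38 − (-5)) / 5.8 = 1.1 km
Altitude = 700 m + 1100 m = 1800 m

1800 m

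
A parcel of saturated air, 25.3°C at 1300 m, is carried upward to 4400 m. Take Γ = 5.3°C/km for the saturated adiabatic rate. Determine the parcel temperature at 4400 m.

Saturated adiabatic to 4400 m: -5.3 × 3.1 km = -16.43°C, so T = 8.87°C.

8.87°C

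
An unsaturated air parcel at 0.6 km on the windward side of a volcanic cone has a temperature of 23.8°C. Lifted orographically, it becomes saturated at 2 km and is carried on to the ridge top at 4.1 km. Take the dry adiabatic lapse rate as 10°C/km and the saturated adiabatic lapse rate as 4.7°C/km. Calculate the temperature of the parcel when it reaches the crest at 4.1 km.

-0.07°C

From 600 m to 2000 m (dry): cools by 10 × 1.4 = 14°C, giving 9.8°C.
From 2000 m to 4100 m (saturated): cools by 4.7 × 2.1 = 9.87°C, giving -0.07°C.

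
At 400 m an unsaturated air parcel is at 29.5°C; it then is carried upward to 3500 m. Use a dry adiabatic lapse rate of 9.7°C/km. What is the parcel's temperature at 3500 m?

From 400 m to 3500 m (dry adiabatic): cools by 9.7 × 3.1 = 30.07°C, giving -0.57°C.

-0.57°C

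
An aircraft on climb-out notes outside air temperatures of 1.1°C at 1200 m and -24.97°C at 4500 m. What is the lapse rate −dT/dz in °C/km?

7.9°C/km

Γ = −ΔT/Δz = (1.1 − (-24.97)) / (4500 − 1200) m
  = 26.07°C / 3.3 km = 7.9°C/km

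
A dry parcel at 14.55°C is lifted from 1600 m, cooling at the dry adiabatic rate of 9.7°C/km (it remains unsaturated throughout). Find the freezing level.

3100 m

Height above start = (14.55 − 0) / 9.7 = 1.5 km
Altitude = 1600 m + 1500 m = 3100 m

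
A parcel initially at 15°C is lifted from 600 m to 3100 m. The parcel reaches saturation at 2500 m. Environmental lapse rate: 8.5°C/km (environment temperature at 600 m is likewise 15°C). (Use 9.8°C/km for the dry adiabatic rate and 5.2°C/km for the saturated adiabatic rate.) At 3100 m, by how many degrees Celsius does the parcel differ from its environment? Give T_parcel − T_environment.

-0.49°C (parcel cooler than environment)

Parcel:
  600–2500 m, dry: Δz = 1.9 km ⇒ ΔT = -18.62°C; T = -3.62°C
  2500–3100 m, saturated: Δz = 0.6 km ⇒ ΔT = -3.12°C; T = -6.74°C
Environment:
  600–3100 m, environment: Δz = 2.5 km ⇒ ΔT = -21.25°C; T = -6.25°C
T_parcel − T_env = -6.74 − (-6.25) = -0.49°C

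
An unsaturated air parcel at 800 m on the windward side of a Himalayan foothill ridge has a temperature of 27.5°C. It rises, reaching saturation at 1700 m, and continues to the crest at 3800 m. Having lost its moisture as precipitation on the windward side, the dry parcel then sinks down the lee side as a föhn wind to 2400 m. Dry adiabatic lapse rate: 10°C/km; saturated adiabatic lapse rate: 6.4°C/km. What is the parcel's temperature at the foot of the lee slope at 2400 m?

800–1700 m, dry: Δz = 0.9 km ⇒ ΔT = -9°C; T = 18.5°C
1700–3800 m, saturated: Δz = 2.1 km ⇒ ΔT = -13.44°C; T = 5.06°C
3800–2400 m, dry descent: Δz = 1.4 km ⇒ ΔT = +14°C; T = 19.06°C

19.06°C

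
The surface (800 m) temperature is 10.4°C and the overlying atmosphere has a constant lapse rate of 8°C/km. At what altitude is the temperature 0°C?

Height above start = (10.4 − 0) / 8 = 1.3 km
Altitude = 800 m + 1300 m = 2100 m

2100 m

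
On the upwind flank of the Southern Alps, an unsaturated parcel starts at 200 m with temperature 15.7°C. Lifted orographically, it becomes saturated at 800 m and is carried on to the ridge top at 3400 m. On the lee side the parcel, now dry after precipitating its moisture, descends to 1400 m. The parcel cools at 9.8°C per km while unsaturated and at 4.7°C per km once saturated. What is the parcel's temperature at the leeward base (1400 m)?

17.2°C

200–800 m, dry: Δz = 0.6 km ⇒ ΔT = -5.88°C; T = 9.82°C
800–3400 m, saturated: Δz = 2.6 km ⇒ ΔT = -12.22°C; T = -2.4°C
3400–1400 m, dry descent: Δz = 2 km ⇒ ΔT = +19.6°C; T = 17.2°C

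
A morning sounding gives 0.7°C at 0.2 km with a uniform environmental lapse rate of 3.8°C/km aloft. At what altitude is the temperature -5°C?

1.7 km

Height above start = (0.7 − (-5)) / 3.8 = 1.5 km
Altitude = 200 m + 1500 m = 1700 m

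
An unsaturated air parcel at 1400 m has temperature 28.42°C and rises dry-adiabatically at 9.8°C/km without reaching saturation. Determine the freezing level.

4300 m

Height above start = (28.42 − 0) / 9.8 = 2.9 km
Altitude = 1400 m + 2900 m = 4300 m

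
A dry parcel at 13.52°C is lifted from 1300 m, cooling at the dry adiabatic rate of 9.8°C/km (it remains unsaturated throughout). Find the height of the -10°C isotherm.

3700 m

Height above start = (13.52 − (-10)) / 9.8 = 2.4 km
Altitude = 1300 m + 2400 m = 3700 m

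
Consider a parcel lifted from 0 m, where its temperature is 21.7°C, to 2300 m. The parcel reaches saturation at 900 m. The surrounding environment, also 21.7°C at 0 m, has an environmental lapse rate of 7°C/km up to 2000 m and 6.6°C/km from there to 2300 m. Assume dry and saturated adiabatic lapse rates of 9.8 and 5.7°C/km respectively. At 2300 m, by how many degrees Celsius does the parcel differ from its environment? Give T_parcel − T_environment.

-0.82°C (parcel cooler than environment)

Parcel:
  Dry to 900 m: -9.8 × 0.9 km = -8.82°C, so T = 12.88°C.
  Saturated to 2300 m: -5.7 × 1.4 km = -7.98°C, so T = 4.9°C.
Environment:
  Environment, lower layer to 2000 m: -7 × 2 km = -14°C, so T = 7.7°C.
  Environment, upper layer to 2300 m: -6.6 × 0.3 km = -1.98°C, so T = 5.72°C.
T_parcel − T_env = 4.9 − 5.72 = -0.82°C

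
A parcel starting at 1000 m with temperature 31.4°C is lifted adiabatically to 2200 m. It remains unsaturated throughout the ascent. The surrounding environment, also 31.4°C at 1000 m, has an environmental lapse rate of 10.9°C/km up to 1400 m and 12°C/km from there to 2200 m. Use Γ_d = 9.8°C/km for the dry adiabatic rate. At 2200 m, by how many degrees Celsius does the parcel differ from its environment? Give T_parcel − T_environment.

Parcel:
  Dry to 2200 m: -9.8 × 1.2 km = -11.76°C, so T = 19.64°C.
Environment:
  Environment, lower layer to 1400 m: -10.9 × 0.4 km = -4.36°C, so T = 27.04°C.
  Environment, upper layer to 2200 m: -12 × 0.8 km = -9.6°C, so T = 17.44°C.
T_parcel − T_env = 19.64 − 17.44 = +2.2°C

+2.2°C (parcel warmer than environment)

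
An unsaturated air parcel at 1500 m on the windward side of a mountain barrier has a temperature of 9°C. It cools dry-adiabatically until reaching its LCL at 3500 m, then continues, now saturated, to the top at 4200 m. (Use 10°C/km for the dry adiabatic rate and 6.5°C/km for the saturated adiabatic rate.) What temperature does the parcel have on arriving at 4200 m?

Dry to 3500 m: -10 × 2 km = -20°C, so T = -11°C.
Saturated to 4200 m: -6.5 × 0.7 km = -4.55°C, so T = -15.55°C.

-15.55°C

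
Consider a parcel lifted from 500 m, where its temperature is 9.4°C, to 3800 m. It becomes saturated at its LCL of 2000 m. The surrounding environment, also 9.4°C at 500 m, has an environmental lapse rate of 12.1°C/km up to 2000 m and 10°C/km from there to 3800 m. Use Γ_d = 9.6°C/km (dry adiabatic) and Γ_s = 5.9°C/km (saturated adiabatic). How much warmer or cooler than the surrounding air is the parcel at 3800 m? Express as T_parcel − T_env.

+11.13°C (parcel warmer than environment)

Parcel:
  Dry to 2000 m: -9.6 × 1.5 km = -14.4°C, so T = -5°C.
  Saturated to 3800 m: -5.9 × 1.8 km = -10.62°C, so T = -15.62°C.
Environment:
  Environment, lower layer to 2000 m: -12.1 × 1.5 km = -18.15°C, so T = -8.75°C.
  Environment, upper layer to 3800 m: -10 × 1.8 km = -18°C, so T = -26.75°C.
T_parcel − T_env = -15.62 − (-26.75) = +11.13°C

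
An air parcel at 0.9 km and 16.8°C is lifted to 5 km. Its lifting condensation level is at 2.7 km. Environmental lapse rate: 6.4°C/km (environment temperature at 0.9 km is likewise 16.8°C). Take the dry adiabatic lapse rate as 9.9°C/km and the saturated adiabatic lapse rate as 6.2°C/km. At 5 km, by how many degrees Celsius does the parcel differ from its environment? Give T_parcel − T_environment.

Parcel:
  900–2700 m, dry: Δz = 1.8 km ⇒ ΔT = -17.82°C; T = -1.02°C
  2700–5000 m, saturated: Δz = 2.3 km ⇒ ΔT = -14.26°C; T = -15.28°C
Environment:
  900–5000 m, environment: Δz = 4.1 km ⇒ ΔT = -26.24°C; T = -9.44°C
T_parcel − T_env = -15.28 − (-9.44) = -5.84°C

-5.84°C (parcel cooler than environment)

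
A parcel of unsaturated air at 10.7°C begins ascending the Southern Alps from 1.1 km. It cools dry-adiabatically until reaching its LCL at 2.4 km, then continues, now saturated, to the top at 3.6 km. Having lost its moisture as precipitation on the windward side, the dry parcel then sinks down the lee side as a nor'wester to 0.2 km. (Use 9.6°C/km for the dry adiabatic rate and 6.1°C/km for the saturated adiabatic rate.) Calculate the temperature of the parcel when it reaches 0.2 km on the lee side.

23.54°C

1100–2400 m, dry: Δz = 1.3 km ⇒ ΔT = -12.48°C; T = -1.78°C
2400–3600 m, saturated: Δz = 1.2 km ⇒ ΔT = -7.32°C; T = -9.1°C
3600–200 m, dry descent: Δz = 3.4 km ⇒ ΔT = +32.64°C; T = 23.54°C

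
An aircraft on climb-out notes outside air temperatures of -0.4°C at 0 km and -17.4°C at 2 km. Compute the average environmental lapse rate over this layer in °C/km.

8.5°C/km

Γ = −ΔT/Δz = (-0.4 − (-17.4)) / (2000 − 0) m
  = 17°C / 2 km = 8.5°C/km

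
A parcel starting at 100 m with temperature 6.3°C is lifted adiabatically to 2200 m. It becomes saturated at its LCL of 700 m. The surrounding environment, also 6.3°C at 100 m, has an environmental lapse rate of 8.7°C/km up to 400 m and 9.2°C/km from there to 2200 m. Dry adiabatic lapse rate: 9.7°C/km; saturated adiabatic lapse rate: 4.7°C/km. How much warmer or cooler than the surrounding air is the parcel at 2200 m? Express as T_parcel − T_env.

+6.3°C (parcel warmer than environment)

Parcel:
  Dry to 700 m: -9.7 × 0.6 km = -5.82°C, so T = 0.48°C.
  Saturated to 2200 m: -4.7 × 1.5 km = -7.05°C, so T = -6.57°C.
Environment:
  Environment, lower layer to 400 m: -8.7 × 0.3 km = -2.61°C, so T = 3.69°C.
  Environment, upper layer to 2200 m: -9.2 × 1.8 km = -16.56°C, so T = -12.87°C.
T_parcel − T_env = -6.57 − (-12.87) = +6.3°C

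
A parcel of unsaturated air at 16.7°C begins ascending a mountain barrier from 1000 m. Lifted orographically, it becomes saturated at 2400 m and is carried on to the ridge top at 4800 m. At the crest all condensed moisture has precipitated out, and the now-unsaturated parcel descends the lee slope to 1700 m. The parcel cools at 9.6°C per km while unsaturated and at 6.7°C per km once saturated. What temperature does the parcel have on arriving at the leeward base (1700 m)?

16.94°C

Dry to 2400 m: -9.6 × 1.4 km = -13.44°C, so T = 3.26°C.
Saturated to 4800 m: -6.7 × 2.4 km = -16.08°C, so T = -12.82°C.
Dry descent to 1700 m: +9.6 × 3.1 km = +29.76°C, so T = 16.94°C.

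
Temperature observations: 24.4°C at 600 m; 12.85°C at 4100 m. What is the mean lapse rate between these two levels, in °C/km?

3.3°C/km

Γ = −ΔT/Δz = (24.4 − 12.85) / (4100 − 600) m
  = 11.55°C / 3.5 km = 3.3°C/km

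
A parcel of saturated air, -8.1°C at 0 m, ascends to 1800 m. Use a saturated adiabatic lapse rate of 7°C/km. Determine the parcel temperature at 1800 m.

-20.7°C

0–1800 m, saturated adiabatic: Δz = 1.8 km ⇒ ΔT = -12.6°C; T = -20.7°C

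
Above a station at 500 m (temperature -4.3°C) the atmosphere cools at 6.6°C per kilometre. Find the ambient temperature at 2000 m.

-14.2°C

500 → 2000 m (environmental, 6.6°C/km): ΔT = -6.6 × 1.5 = -9.9°C → T = -14.2°C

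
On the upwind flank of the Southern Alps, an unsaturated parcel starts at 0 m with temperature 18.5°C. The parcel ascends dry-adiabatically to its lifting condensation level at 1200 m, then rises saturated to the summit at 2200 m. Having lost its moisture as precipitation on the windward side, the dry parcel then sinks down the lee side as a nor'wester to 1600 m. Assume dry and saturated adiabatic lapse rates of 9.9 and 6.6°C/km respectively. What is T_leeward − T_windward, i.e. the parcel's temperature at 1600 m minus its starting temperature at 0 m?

-12.54°C

Dry to 1200 m: -9.9 × 1.2 km = -11.88°C, so T = 6.62°C.
Saturated to 2200 m: -6.6 × 1 km = -6.6°C, so T = 0.02°C.
Dry descent to 1600 m: +9.9 × 0.6 km = +5.94°C, so T = 5.96°C.
Net change vs windward start: 5.96 − 18.5 = -12.54°C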